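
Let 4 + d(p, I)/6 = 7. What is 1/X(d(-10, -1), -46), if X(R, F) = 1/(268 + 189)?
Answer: 457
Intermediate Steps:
d(p, I) = 18 (d(p, I) = -24 + 6*7 = -24 + 42 = 18)
X(R, F) = 1/457
1/X(d(-10, -1), -46) = 1/(1/457) = 457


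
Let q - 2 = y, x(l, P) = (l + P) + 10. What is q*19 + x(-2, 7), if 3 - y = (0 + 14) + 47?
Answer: -1049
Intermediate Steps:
x(l, P) = 10 + P + l (x(l, P) = (P + l) + 10 = 10 + P + l)
y = -58 (y = 3 - ((0 + 14) + 47) = 3 - (14 + 47) = 3 - 1*61 = 3 - 61 = -58)
q = -56 (q = 2 - 58 = -56)
q*19 + x(-2, 7) = -56*19 + (10 + 7 - 2) = -1064 + 15 = -1049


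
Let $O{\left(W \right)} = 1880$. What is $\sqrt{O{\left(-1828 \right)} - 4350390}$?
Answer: $i \sqrt{4348510} \approx 2085.3 i$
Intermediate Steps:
$\sqrt{O{\left(-1828 \right)} - 4350390} = \sqrt{1880 - 4350390} = \sqrt{-4348510} = i \sqrt{4348510}$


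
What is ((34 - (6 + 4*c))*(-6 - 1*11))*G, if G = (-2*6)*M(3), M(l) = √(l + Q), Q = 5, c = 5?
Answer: 3264*√2 ≈ 4616.0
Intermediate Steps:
M(l) = √(5 + l) (M(l) = √(l + 5) = √(5 + l))
G = -24*√2 (G = (-2*6)*√(5 + 3) = -24*√2 ≈ -33.941)
((34 - (6 + 4*c))*(-6 - 1*11))*G = ((34 - (6 + 4*5))*(-6 - 1*11))*(-24*√2) = ((34 - (6 + 20))*(-6 - 11))*(-24*√2) = ((34 - 1*26)*(-17))*(-24*√2) = ((34 - 26)*(-17))*(-24*√2) = (8*(-17))*(-24*√2) = -(-3264)*√2 = 3264*√2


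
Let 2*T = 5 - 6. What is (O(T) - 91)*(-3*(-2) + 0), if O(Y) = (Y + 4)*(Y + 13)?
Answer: -567/2 ≈ -283.50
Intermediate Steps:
T = -½ (T = (5 - 6)/2 = (½)*(-1) = -½ ≈ -0.50000)
O(Y) = (4 + Y)*(13 + Y)
(O(T) - 91)*(-3*(-2) + 0) = ((52 + (-½)² + 17*(-½)) - 91)*(-3*(-2) + 0) = ((52 + ¼ - 17/2) - 91)*(6 + 0) = (175/4 - 91)*6 = -189/4*6 = -567/2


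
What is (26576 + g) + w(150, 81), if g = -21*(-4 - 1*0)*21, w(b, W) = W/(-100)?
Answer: 2833919/100 ≈ 28339.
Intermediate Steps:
w(b, W) = -W/100 (w(b, W) = W*(-1/100) = -W/100)
g = 1764 (g = -21*(-4 + 0)*21 = -21*(-4)*21 = 84*21 = 1764)
(26576 + g) + w(150, 81) = (26576 + 1764) - 1/100*81 = 28340 - 81/100 = 2833919/100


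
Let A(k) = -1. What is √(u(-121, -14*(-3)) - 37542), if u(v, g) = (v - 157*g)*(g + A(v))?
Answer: I*√312857 ≈ 559.34*I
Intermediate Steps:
u(v, g) = (-1 + g)*(v - 157*g) (u(v, g) = (v - 157*g)*(g - 1) = (v - 157*g)*(-1 + g) = (-1 + g)*(v - 157*g))
√(u(-121, -14*(-3)) - 37542) = √((-1*(-121) - 157*(-14*(-3))² + 157*(-14*(-3)) - 14*(-3)*(-121)) - 37542) = √((121 - 157*42² + 157*42 + 42*(-121)) - 37542) = √((121 - 157*1764 + 6594 - 5082) - 37542) = √((121 - 276948 + 6594 - 5082) - 37542) = √(-275315 - 37542) = √(-312857) = I*√312857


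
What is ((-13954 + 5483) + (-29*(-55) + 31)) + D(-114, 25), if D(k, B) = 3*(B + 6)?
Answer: -6752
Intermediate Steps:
D(k, B) = 18 + 3*B (D(k, B) = 3*(6 + B) = 18 + 3*B)
((-13954 + 5483) + (-29*(-55) + 31)) + D(-114, 25) = ((-13954 + 5483) + (-29*(-55) + 31)) + (18 + 3*25) = (-8471 + (1595 + 31)) + (18 + 75) = (-8471 + 1626) + 93 = -6845 + 93 = -6752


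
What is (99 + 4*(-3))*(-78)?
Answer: -6786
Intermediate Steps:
(99 + 4*(-3))*(-78) = (99 - 12)*(-78) = 87*(-78) = -6786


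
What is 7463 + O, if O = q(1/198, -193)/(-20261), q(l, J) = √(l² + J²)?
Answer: 7463 - √1460309797/4011678 ≈ 7463.0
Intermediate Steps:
q(l, J) = √(J² + l²)
O = -√1460309797/4011678 (O = √((-193)² + (1/198)²)/(-20261) = √(37249 + (1/198)²)*(-1/20261) = √(37249 + 1/39204)*(-1/20261) = √(1460309797/39204)*(-1/20261) = (√1460309797/198)*(-1/20261) = -√1460309797/4011678 ≈ -0.0095257)
7463 + O = 7463 - √1460309797/4011678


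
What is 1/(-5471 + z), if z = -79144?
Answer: -1/84615 ≈ -1.1818e-5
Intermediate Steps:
1/(-5471 + z) = 1/(-5471 - 79144) = 1/(-84615) = -1/84615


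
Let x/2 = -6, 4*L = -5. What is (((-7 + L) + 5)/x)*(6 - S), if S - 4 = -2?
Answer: 13/12 ≈ 1.0833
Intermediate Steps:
S = 2 (S = 4 - 2 = 2)
L = -5/4 (L = (1/4)*(-5) = -5/4 ≈ -1.2500)
x = -12 (x = 2*(-6) = -12)
(((-7 + L) + 5)/x)*(6 - S) = (((-7 - 5/4) + 5)/(-12))*(6 - 1*2) = ((-33/4 + 5)*(-1/12))*(6 - 2) = -13/4*(-1/12)*4 = (13/48)*4 = 13/12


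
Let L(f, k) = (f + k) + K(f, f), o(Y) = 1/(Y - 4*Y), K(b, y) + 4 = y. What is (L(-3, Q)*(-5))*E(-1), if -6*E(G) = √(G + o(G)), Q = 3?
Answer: -35*I*√6/18 ≈ -4.7629*I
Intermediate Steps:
K(b, y) = -4 + y
o(Y) = -1/(3*Y) (o(Y) = 1/(-3*Y) = -1/(3*Y))
L(f, k) = -4 + k + 2*f (L(f, k) = (f + k) + (-4 + f) = -4 + k + 2*f)
E(G) = -√(G - 1/(3*G))/6
(L(-3, Q)*(-5))*E(-1) = ((-4 + 3 + 2*(-3))*(-5))*(-√(-3/(-1) + 9*(-1))/18) = ((-4 + 3 - 6)*(-5))*(-√(-3*(-1) - 9)/18) = (-7*(-5))*(-√(3 - 9)/18) = 35*(-I*√6/18) = -35*I*√6/18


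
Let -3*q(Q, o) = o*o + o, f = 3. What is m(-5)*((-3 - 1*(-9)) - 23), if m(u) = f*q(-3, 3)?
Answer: 204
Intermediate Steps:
q(Q, o) = -o/3 - o²/3 (q(Q, o) = -(o*o + o)/3 = -(o² + o)/3 = -(o + o²)/3 = -o/3 - o²/3)
m(u) = -12 (m(u) = 3*(-⅓*3*(1 + 3)) = 3*(-⅓*3*4) = 3*(-4) = -12)
m(-5)*((-3 - 1*(-9)) - 23) = -12*((-3 - 1*(-9)) - 23) = -12*((-3 + 9) - 23) = -12*(6 - 23) = -12*(-17) = 204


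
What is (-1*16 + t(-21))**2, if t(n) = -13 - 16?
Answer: 2025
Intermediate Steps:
t(n) = -29
(-1*16 + t(-21))**2 = (-1*16 - 29)**2 = (-16 - 29)**2 = (-45)**2 = 2025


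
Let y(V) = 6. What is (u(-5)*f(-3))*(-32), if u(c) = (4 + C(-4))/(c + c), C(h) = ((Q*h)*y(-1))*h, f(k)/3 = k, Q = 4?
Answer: -55872/5 ≈ -11174.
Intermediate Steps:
f(k) = 3*k
C(h) = 24*h² (C(h) = ((4*h)*6)*h = (24*h)*h = 24*h²)
u(c) = 194/c (u(c) = (4 + 24*(-4)²)/(c + c) = (4 + 24*16)/((2*c)) = (4 + 384)*(1/(2*c)) = 388*(1/(2*c)) = 194/c)
(u(-5)*f(-3))*(-32) = ((194/(-5))*(3*(-3)))*(-32) = ((194*(-⅕))*(-9))*(-32) = -194/5*(-9)*(-32) = (1746/5)*(-32) = -55872/5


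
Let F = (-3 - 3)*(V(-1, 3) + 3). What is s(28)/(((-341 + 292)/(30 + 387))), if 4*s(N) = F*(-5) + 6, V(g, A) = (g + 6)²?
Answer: -176391/98 ≈ -1799.9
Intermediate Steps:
V(g, A) = (6 + g)²
F = -168 (F = (-3 - 3)*((6 - 1)² + 3) = -6*(5² + 3) = -6*(25 + 3) = -6*28 = -168)
s(N) = 423/2 (s(N) = (-168*(-5) + 6)/4 = (840 + 6)/4 = (¼)*846 = 423/2)
s(28)/(((-341 + 292)/(30 + 387))) = 423/(2*(((-341 + 292)/(30 + 387)))) = 423/(2*((-49/417))) = 423/(2*((-49*1/417))) = 423/(2*(-49/417)) = (423/2)*(-417/49) = -176391/98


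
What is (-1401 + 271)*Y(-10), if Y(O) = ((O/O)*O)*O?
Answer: -113000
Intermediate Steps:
Y(O) = O² (Y(O) = (1*O)*O = O*O = O²)
(-1401 + 271)*Y(-10) = (-1401 + 271)*(-10)² = -1130*100 = -113000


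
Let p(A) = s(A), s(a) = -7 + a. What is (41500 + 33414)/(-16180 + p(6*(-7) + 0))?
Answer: -74914/16229 ≈ -4.6161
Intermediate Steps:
p(A) = -7 + A
(41500 + 33414)/(-16180 + p(6*(-7) + 0)) = (41500 + 33414)/(-16180 + (-7 + (6*(-7) + 0))) = 74914/(-16180 + (-7 + (-42 + 0))) = 74914/(-16180 + (-7 - 42)) = 74914/(-16180 - 49) = 74914/(-16229) = 74914*(-1/16229) = -74914/16229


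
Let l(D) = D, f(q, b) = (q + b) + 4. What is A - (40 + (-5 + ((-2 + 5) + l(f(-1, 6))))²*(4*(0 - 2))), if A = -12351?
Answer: -11999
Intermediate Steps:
f(q, b) = 4 + b + q (f(q, b) = (b + q) + 4 = 4 + b + q)
A - (40 + (-5 + ((-2 + 5) + l(f(-1, 6))))²*(4*(0 - 2))) = -12351 - (40 + (-5 + ((-2 + 5) + (4 + 6 - 1)))²*(4*(0 - 2))) = -12351 - (40 + (-5 + (3 + 9))²*(4*(-2))) = -12351 - (40 + (-5 + 12)²*(-8)) = -12351 - (40 + 7²*(-8)) = -12351 - (40 + 49*(-8)) = -12351 - (40 - 392) = -12351 - 1*(-352) = -12351 + 352 = -11999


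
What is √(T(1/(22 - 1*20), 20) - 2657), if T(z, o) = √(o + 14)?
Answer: √(-2657 + √34) ≈ 51.49*I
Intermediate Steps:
T(z, o) = √(14 + o)
√(T(1/(22 - 1*20), 20) - 2657) = √(√(14 + 20) - 2657) = √(√34 - 2657) = √(-2657 + √34)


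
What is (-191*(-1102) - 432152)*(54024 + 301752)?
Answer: -78864865920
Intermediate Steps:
(-191*(-1102) - 432152)*(54024 + 301752) = (210482 - 432152)*355776 = -221670*355776 = -78864865920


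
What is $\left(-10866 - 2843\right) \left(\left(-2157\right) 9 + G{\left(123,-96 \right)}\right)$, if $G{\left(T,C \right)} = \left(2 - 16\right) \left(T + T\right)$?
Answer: $313346613$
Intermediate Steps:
$G{\left(T,C \right)} = - 28 T$ ($G{\left(T,C \right)} = - 14 \cdot 2 T = - 28 T$)
$\left(-10866 - 2843\right) \left(\left(-2157\right) 9 + G{\left(123,-96 \right)}\right) = \left(-10866 - 2843\right) \left(\left(-2157\right) 9 - 3444\right) = - 13709 \left(-19413 - 3444\right) = \left(-13709\right) \left(-22857\right) = 313346613$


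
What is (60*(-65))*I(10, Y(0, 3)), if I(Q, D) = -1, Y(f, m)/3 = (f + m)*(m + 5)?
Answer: 3900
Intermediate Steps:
Y(f, m) = 3*(5 + m)*(f + m) (Y(f, m) = 3*((f + m)*(m + 5)) = 3*((f + m)*(5 + m)) = 3*((5 + m)*(f + m)) = 3*(5 + m)*(f + m))
(60*(-65))*I(10, Y(0, 3)) = (60*(-65))*(-1) = -3900*(-1) = 3900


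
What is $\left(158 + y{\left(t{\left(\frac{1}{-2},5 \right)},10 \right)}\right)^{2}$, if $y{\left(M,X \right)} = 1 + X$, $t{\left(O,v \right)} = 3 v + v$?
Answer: $28561$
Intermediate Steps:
$t{\left(O,v \right)} = 4 v$
$\left(158 + y{\left(t{\left(\frac{1}{-2},5 \right)},10 \right)}\right)^{2} = \left(158 + \left(1 + 10\right)\right)^{2} = \left(158 + 11\right)^{2} = 169^{2} = 28561$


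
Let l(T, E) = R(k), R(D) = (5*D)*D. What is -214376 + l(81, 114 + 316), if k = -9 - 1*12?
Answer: -212171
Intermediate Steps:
k = -21 (k = -9 - 12 = -21)
R(D) = 5*D**2
l(T, E) = 2205 (l(T, E) = 5*(-21)**2 = 5*441 = 2205)
-214376 + l(81, 114 + 316) = -214376 + 2205 = -212171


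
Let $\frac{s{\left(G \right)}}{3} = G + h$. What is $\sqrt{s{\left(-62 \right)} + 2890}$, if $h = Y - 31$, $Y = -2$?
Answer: $\sqrt{2605} \approx 51.039$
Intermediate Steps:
$h = -33$ ($h = -2 - 31 = -33$)
$s{\left(G \right)} = -99 + 3 G$ ($s{\left(G \right)} = 3 \left(G - 33\right) = 3 \left(-33 + G\right) = -99 + 3 G$)
$\sqrt{s{\left(-62 \right)} + 2890} = \sqrt{\left(-99 + 3 \left(-62\right)\right) + 2890} = \sqrt{\left(-99 - 186\right) + 2890} = \sqrt{-285 + 2890} = \sqrt{2605}$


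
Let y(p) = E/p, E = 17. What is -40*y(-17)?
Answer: 40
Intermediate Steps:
y(p) = 17/p
-40*y(-17) = -680/(-17) = -680*(-1)/17 = -40*(-1) = 40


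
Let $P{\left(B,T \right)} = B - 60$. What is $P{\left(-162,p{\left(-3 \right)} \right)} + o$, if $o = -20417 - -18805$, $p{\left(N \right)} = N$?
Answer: $-1834$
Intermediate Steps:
$P{\left(B,T \right)} = -60 + B$ ($P{\left(B,T \right)} = B - 60 = -60 + B$)
$o = -1612$ ($o = -20417 + 18805 = -1612$)
$P{\left(-162,p{\left(-3 \right)} \right)} + o = \left(-60 - 162\right) - 1612 = -222 - 1612 = -1834$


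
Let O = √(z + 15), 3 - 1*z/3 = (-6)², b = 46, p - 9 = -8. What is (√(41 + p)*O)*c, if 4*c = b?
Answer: 483*I*√2 ≈ 683.07*I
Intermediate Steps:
p = 1 (p = 9 - 8 = 1)
z = -99 (z = 9 - 3*(-6)² = 9 - 3*36 = 9 - 108 = -99)
c = 23/2 (c = (¼)*46 = 23/2 ≈ 11.500)
O = 2*I*√21 (O = √(-99 + 15) = √(-84) = 2*I*√21 ≈ 9.1651*I)
(√(41 + p)*O)*c = (√(41 + 1)*(2*I*√21))*(23/2) = (√42*(2*I*√21))*(23/2) = (42*I*√2)*(23/2) = 483*I*√2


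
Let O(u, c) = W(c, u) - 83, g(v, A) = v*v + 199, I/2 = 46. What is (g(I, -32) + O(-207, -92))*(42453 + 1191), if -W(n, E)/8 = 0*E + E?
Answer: 446739984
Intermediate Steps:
I = 92 (I = 2*46 = 92)
W(n, E) = -8*E (W(n, E) = -8*(0*E + E) = -8*(0 + E) = -8*E)
g(v, A) = 199 + v² (g(v, A) = v² + 199 = 199 + v²)
O(u, c) = -83 - 8*u (O(u, c) = -8*u - 83 = -83 - 8*u)
(g(I, -32) + O(-207, -92))*(42453 + 1191) = ((199 + 92²) + (-83 - 8*(-207)))*(42453 + 1191) = ((199 + 8464) + (-83 + 1656))*43644 = (8663 + 1573)*43644 = 10236*43644 = 446739984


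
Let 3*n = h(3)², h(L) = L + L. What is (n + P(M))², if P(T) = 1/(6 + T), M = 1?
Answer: 7225/49 ≈ 147.45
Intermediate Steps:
h(L) = 2*L
n = 12 (n = (2*3)²/3 = (⅓)*6² = (⅓)*36 = 12)
(n + P(M))² = (12 + 1/(6 + 1))² = (12 + 1/7)² = (12 + ⅐)² = (85/7)² = 7225/49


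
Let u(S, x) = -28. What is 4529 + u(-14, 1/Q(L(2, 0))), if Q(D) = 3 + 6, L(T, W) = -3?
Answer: 4501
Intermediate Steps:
Q(D) = 9
4529 + u(-14, 1/Q(L(2, 0))) = 4529 - 28 = 4501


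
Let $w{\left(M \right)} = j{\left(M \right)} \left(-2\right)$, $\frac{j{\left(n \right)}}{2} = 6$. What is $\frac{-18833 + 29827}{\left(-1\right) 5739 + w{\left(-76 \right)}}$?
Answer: $- \frac{10994}{5763} \approx -1.9077$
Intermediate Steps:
$j{\left(n \right)} = 12$ ($j{\left(n \right)} = 2 \cdot 6 = 12$)
$w{\left(M \right)} = -24$ ($w{\left(M \right)} = 12 \left(-2\right) = -24$)
$\frac{-18833 + 29827}{\left(-1\right) 5739 + w{\left(-76 \right)}} = \frac{-18833 + 29827}{\left(-1\right) 5739 - 24} = \frac{10994}{-5739 - 24} = \frac{10994}{-5763} = 10994 \left(- \frac{1}{5763}\right) = - \frac{10994}{5763}$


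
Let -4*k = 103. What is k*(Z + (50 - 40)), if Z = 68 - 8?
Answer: -3605/2 ≈ -1802.5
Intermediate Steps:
k = -103/4 (k = -¼*103 = -103/4 ≈ -25.750)
Z = 60
k*(Z + (50 - 40)) = -103*(60 + (50 - 40))/4 = -103*(60 + 10)/4 = -103/4*70 = -3605/2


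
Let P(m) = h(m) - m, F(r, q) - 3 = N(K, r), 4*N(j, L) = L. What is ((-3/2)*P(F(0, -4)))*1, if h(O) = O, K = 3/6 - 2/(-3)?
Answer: 0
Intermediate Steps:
K = 7/6 (K = 3*(⅙) - 2*(-⅓) = ½ + ⅔ = 7/6 ≈ 1.1667)
N(j, L) = L/4
F(r, q) = 3 + r/4
P(m) = 0 (P(m) = m - m = 0)
((-3/2)*P(F(0, -4)))*1 = (-3/2*0)*1 = (-3*½*0)*1 = -3/2*0*1 = 0*1 = 0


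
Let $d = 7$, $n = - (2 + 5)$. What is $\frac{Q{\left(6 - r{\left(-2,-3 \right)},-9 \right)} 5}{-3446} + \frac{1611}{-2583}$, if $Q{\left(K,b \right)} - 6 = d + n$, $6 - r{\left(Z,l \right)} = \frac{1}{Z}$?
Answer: $- \frac{312722}{494501} \approx -0.6324$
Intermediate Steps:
$n = -7$ ($n = \left(-1\right) 7 = -7$)
$r{\left(Z,l \right)} = 6 - \frac{1}{Z}$
$Q{\left(K,b \right)} = 6$ ($Q{\left(K,b \right)} = 6 + \left(7 - 7\right) = 6 + 0 = 6$)
$\frac{Q{\left(6 - r{\left(-2,-3 \right)},-9 \right)} 5}{-3446} + \frac{1611}{-2583} = \frac{6 \cdot 5}{-3446} + \frac{1611}{-2583} = 30 \left(- \frac{1}{3446}\right) + 1611 \left(- \frac{1}{2583}\right) = - \frac{15}{1723} - \frac{179}{287} = - \frac{312722}{494501}$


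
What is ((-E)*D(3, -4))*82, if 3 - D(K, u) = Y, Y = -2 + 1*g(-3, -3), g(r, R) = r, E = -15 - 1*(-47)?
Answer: -20992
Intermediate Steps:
E = 32 (E = -15 + 47 = 32)
Y = -5 (Y = -2 + 1*(-3) = -2 - 3 = -5)
D(K, u) = 8 (D(K, u) = 3 - 1*(-5) = 3 + 5 = 8)
((-E)*D(3, -4))*82 = (-1*32*8)*82 = -32*8*82 = -256*82 = -20992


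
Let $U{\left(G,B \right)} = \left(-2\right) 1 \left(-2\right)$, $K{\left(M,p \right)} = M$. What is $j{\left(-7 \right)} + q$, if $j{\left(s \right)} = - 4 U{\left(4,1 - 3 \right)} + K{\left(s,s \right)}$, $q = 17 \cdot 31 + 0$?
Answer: $504$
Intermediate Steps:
$U{\left(G,B \right)} = 4$ ($U{\left(G,B \right)} = \left(-2\right) \left(-2\right) = 4$)
$q = 527$ ($q = 527 + 0 = 527$)
$j{\left(s \right)} = -16 + s$ ($j{\left(s \right)} = \left(-4\right) 4 + s = -16 + s$)
$j{\left(-7 \right)} + q = \left(-16 - 7\right) + 527 = -23 + 527 = 504$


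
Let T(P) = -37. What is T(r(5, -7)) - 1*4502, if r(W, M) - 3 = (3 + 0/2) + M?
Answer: -4539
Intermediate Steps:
r(W, M) = 6 + M (r(W, M) = 3 + ((3 + 0/2) + M) = 3 + ((3 + 0*(½)) + M) = 3 + ((3 + 0) + M) = 3 + (3 + M) = 6 + M)
T(r(5, -7)) - 1*4502 = -37 - 1*4502 = -37 - 4502 = -4539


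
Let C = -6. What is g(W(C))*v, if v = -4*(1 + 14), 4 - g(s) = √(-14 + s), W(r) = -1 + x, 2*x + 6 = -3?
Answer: -240 + 30*I*√78 ≈ -240.0 + 264.95*I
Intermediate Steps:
x = -9/2 (x = -3 + (½)*(-3) = -3 - 3/2 = -9/2 ≈ -4.5000)
W(r) = -11/2 (W(r) = -1 - 9/2 = -11/2)
g(s) = 4 - √(-14 + s)
v = -60 (v = -4*15 = -60)
g(W(C))*v = (4 - √(-14 - 11/2))*(-60) = (4 - √(-39/2))*(-60) = (4 - I*√78/2)*(-60) = -240 + 30*I*√78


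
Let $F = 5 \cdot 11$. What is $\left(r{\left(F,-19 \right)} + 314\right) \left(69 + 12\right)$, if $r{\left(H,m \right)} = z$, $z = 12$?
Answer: $26406$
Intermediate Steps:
$F = 55$
$r{\left(H,m \right)} = 12$
$\left(r{\left(F,-19 \right)} + 314\right) \left(69 + 12\right) = \left(12 + 314\right) \left(69 + 12\right) = 326 \cdot 81 = 26406$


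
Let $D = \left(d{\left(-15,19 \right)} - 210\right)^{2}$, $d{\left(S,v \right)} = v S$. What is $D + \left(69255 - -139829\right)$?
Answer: $454109$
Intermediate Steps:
$d{\left(S,v \right)} = S v$
$D = 245025$ ($D = \left(\left(-15\right) 19 - 210\right)^{2} = \left(-285 - 210\right)^{2} = \left(-495\right)^{2} = 245025$)
$D + \left(69255 - -139829\right) = 245025 + \left(69255 - -139829\right) = 245025 + \left(69255 + 139829\right) = 245025 + 209084 = 454109$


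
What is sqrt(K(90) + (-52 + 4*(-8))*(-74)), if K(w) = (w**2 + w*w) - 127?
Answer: sqrt(22289) ≈ 149.29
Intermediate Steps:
K(w) = -127 + 2*w**2 (K(w) = (w**2 + w**2) - 127 = 2*w**2 - 127 = -127 + 2*w**2)
sqrt(K(90) + (-52 + 4*(-8))*(-74)) = sqrt((-127 + 2*90**2) + (-52 + 4*(-8))*(-74)) = sqrt((-127 + 2*8100) + (-52 - 32)*(-74)) = sqrt((-127 + 16200) - 84*(-74)) = sqrt(16073 + 6216) = sqrt(22289)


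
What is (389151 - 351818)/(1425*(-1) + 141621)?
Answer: 37333/140196 ≈ 0.26629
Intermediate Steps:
(389151 - 351818)/(1425*(-1) + 141621) = 37333/(-1425 + 141621) = 37333/140196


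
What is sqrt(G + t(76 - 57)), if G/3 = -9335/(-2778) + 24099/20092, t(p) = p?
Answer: sqrt(707002517082005)/4651298 ≈ 5.7166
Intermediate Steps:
G = 127252921/9302596 (G = 3*(-9335/(-2778) + 24099/20092) = 3*(-9335*(-1/2778) + 24099*(1/20092)) = 3*(9335/2778 + 24099/20092) = 3*(127252921/27907788) = 127252921/9302596 ≈ 13.679)
sqrt(G + t(76 - 57)) = sqrt(127252921/9302596 + (76 - 57)) = sqrt(127252921/9302596 + 19) = sqrt(304002245/9302596) = sqrt(707002517082005)/4651298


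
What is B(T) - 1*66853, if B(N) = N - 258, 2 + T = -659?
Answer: -67772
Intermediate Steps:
T = -661 (T = -2 - 659 = -661)
B(N) = -258 + N
B(T) - 1*66853 = (-258 - 661) - 1*66853 = -919 - 66853 = -67772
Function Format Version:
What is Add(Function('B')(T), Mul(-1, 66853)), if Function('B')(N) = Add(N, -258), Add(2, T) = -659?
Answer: -67772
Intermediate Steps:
T = -661 (T = Add(-2, -659) = -661)
Function('B')(N) = Add(-258, N)
Add(Function('B')(T), Mul(-1, 66853)) = Add(Add(-258, -661), Mul(-1, 66853)) = Add(-919, -66853) = -67772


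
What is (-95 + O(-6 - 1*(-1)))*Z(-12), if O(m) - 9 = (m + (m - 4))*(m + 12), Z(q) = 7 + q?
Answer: 920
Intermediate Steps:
O(m) = 9 + (-4 + 2*m)*(12 + m) (O(m) = 9 + (m + (m - 4))*(m + 12) = 9 + (m + (-4 + m))*(12 + m) = 9 + (-4 + 2*m)*(12 + m))
(-95 + O(-6 - 1*(-1)))*Z(-12) = (-95 + (-39 + 2*(-6 - 1*(-1))**2 + 20*(-6 - 1*(-1))))*(7 - 12) = (-95 + (-39 + 2*(-6 + 1)**2 + 20*(-6 + 1)))*(-5) = (-95 + (-39 + 2*(-5)**2 + 20*(-5)))*(-5) = (-95 + (-39 + 2*25 - 100))*(-5) = (-95 + (-39 + 50 - 100))*(-5) = (-95 - 89)*(-5) = -184*(-5) = 920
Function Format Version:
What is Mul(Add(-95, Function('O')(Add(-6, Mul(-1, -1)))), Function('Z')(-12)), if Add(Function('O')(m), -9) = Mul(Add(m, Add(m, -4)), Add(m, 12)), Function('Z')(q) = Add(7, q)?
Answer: 920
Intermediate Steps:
Function('O')(m) = Add(9, Mul(Add(-4, Mul(2, m)), Add(12, m))) (Function('O')(m) = Add(9, Mul(Add(m, Add(m, -4)), Add(m, 12))) = Add(9, Mul(Add(m, Add(-4, m)), Add(12, m))) = Add(9, Mul(Add(-4, Mul(2, m)), Add(12, m))))
Mul(Add(-95, Function('O')(Add(-6, Mul(-1, -1)))), Function('Z')(-12)) = Mul(Add(-95, Add(-39, Mul(2, Pow(Add(-6, Mul(-1, -1)), 2)), Mul(20, Add(-6, Mul(-1, -1))))), Add(7, -12)) = Mul(Add(-95, Add(-39, Mul(2, Pow(Add(-6, 1), 2)), Mul(20, Add(-6, 1)))), -5) = Mul(Add(-95, Add(-39, Mul(2, Pow(-5, 2)), Mul(20, -5))), -5) = Mul(Add(-95, Add(-39, Mul(2, 25), -100)), -5) = Mul(Add(-95, Add(-39, 50, -100)), -5) = Mul(Add(-95, -89), -5) = Mul(-184, -5) = 920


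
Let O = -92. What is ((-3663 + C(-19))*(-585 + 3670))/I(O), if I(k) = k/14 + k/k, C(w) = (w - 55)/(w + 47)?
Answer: 158319115/78 ≈ 2.0297e+6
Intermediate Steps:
C(w) = (-55 + w)/(47 + w)
I(k) = 1 + k/14 (I(k) = k*(1/14) + 1 = k/14 + 1 = 1 + k/14)
((-3663 + C(-19))*(-585 + 3670))/I(O) = ((-3663 + (-55 - 19)/(47 - 19))*(-585 + 3670))/(1 + (1/14)*(-92)) = ((-3663 - 74/28)*3085)/(1 - 46/7) = ((-3663 + (1/28)*(-74))*3085)/(-39/7) = ((-3663 - 37/14)*3085)*(-7/39) = -51319/14*3085*(-7/39) = -158319115/14*(-7/39) = 158319115/78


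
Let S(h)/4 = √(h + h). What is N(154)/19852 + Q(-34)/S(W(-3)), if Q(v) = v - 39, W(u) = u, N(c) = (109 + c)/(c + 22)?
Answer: 263/3493952 + 73*I*√6/24 ≈ 7.5273e-5 + 7.4505*I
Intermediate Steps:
N(c) = (109 + c)/(22 + c)
Q(v) = -39 + v
S(h) = 4*√2*√h (S(h) = 4*√(h + h) = 4*√(2*h) = 4*(√2*√h) = 4*√2*√h)
N(154)/19852 + Q(-34)/S(W(-3)) = ((109 + 154)/(22 + 154))/19852 + (-39 - 34)/((4*√2*√(-3))) = (263/176)*(1/19852) - 73*(-I*√6/24) = ((1/176)*263)*(1/19852) - 73*(-I*√6/24) = (263/176)*(1/19852) - (-73)*I*√6/24 = 263/3493952 + 73*I*√6/24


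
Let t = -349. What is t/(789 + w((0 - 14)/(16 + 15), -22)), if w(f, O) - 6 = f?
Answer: -10819/24631 ≈ -0.43924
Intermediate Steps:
w(f, O) = 6 + f
t/(789 + w((0 - 14)/(16 + 15), -22)) = -349/(789 + (6 + (0 - 14)/(16 + 15))) = -349/(789 + (6 - 14/31)) = -349/(789 + 172/31) = -349/24631/31 = -349*31/24631 = -10819/24631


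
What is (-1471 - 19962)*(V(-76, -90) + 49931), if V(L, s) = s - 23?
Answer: -1067749194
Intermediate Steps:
V(L, s) = -23 + s
(-1471 - 19962)*(V(-76, -90) + 49931) = (-1471 - 19962)*((-23 - 90) + 49931) = -21433*(-113 + 49931) = -21433*49818 = -1067749194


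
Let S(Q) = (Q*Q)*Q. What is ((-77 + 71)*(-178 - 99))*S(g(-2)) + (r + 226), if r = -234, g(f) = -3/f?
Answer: 22405/4 ≈ 5601.3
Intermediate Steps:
S(Q) = Q³ (S(Q) = Q²*Q = Q³)
((-77 + 71)*(-178 - 99))*S(g(-2)) + (r + 226) = ((-77 + 71)*(-178 - 99))*(-3/(-2))³ + (-234 + 226) = (-6*(-277))*(-3*(-½))³ - 8 = 1662*(3/2)³ - 8 = 1662*(27/8) - 8 = 22437/4 - 8 = 22405/4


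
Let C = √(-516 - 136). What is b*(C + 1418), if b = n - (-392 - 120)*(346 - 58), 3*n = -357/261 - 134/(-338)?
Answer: 9222845594396/44109 + 13008244844*I*√163/44109 ≈ 2.0909e+8 + 3.7652e+6*I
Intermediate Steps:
C = 2*I*√163 (C = √(-652) = 2*I*√163 ≈ 25.534*I)
n = -14282/44109 (n = (-357/261 - 134/(-338))/3 = (-357*1/261 - 134*(-1/338))/3 = (-119/87 + 67/169)/3 = (⅓)*(-14282/14703) = -14282/44109 ≈ -0.32379)
b = 6504122422/44109 (b = -14282/44109 - (-392 - 120)*(346 - 58) = -14282/44109 - (-512)*288 = -14282/44109 - 1*(-147456) = -14282/44109 + 147456 = 6504122422/44109 ≈ 1.4746e+5)
b*(C + 1418) = 6504122422*(2*I*√163 + 1418)/44109 = 6504122422*(1418 + 2*I*√163)/44109 = 9222845594396/44109 + 13008244844*I*√163/44109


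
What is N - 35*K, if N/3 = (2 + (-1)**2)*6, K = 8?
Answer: -226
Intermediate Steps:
N = 54 (N = 3*((2 + (-1)**2)*6) = 3*((2 + 1)*6) = 3*(3*6) = 3*18 = 54)
N - 35*K = 54 - 35*8 = 54 - 280 = -226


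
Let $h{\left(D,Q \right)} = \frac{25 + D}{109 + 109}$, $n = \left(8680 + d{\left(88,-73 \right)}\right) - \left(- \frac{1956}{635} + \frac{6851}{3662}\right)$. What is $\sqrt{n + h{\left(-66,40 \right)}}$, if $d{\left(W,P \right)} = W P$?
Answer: $\frac{\sqrt{36250400833833544435}}{126732665} \approx 47.508$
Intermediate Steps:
$d{\left(W,P \right)} = P W$
$n = \frac{5248847207}{2325370}$ ($n = \left(8680 - 6424\right) - \left(- \frac{1956}{635} + \frac{6851}{3662}\right) = \left(8680 - 6424\right) - - \frac{2812487}{2325370} = 2256 + \left(\frac{1956}{635} - \frac{6851}{3662}\right) = 2256 + \frac{2812487}{2325370} = \frac{5248847207}{2325370} \approx 2257.2$)
$h{\left(D,Q \right)} = \frac{25}{218} + \frac{D}{218}$ ($h{\left(D,Q \right)} = \frac{25 + D}{218} = \left(25 + D\right) \frac{1}{218} = \frac{25}{218} + \frac{D}{218}$)
$\sqrt{n + h{\left(-66,40 \right)}} = \sqrt{\frac{5248847207}{2325370} + \left(\frac{25}{218} + \frac{1}{218} \left(-66\right)\right)} = \sqrt{\frac{5248847207}{2325370} + \left(\frac{25}{218} - \frac{33}{109}\right)} = \sqrt{\frac{5248847207}{2325370} - \frac{41}{218}} = \sqrt{\frac{286038337739}{126732665}} = \frac{\sqrt{36250400833833544435}}{126732665}$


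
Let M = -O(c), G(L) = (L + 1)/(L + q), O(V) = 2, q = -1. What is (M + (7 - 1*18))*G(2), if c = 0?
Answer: -39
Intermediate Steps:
G(L) = (1 + L)/(-1 + L) (G(L) = (L + 1)/(L - 1) = (1 + L)/(-1 + L))
M = -2 (M = -1*2 = -2)
(M + (7 - 1*18))*G(2) = (-2 + (7 - 1*18))*((1 + 2)/(-1 + 2)) = (-2 + (7 - 18))*(3/1) = (-2 - 11)*(1*3) = -13*3 = -39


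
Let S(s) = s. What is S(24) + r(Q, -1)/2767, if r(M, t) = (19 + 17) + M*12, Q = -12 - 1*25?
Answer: 66000/2767 ≈ 23.853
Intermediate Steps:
Q = -37 (Q = -12 - 25 = -37)
r(M, t) = 36 + 12*M
S(24) + r(Q, -1)/2767 = 24 + (36 + 12*(-37))/2767 = 24 + (36 - 444)*(1/2767) = 24 - 408*1/2767 = 24 - 408/2767 = 66000/2767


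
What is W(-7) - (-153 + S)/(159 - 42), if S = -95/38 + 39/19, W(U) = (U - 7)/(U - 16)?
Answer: 196357/102258 ≈ 1.9202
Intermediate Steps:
W(U) = (-7 + U)/(-16 + U)
S = -17/38 (S = -95*1/38 + 39*(1/19) = -5/2 + 39/19 = -17/38 ≈ -0.44737)
W(-7) - (-153 + S)/(159 - 42) = (-7 - 7)/(-16 - 7) - (-153 - 17/38)/(159 - 42) = -14/(-23) - (-5831)/(38*117) = -1/23*(-14) - (-5831)/(38*117) = 14/23 - 1*(-5831/4446) = 14/23 + 5831/4446 = 196357/102258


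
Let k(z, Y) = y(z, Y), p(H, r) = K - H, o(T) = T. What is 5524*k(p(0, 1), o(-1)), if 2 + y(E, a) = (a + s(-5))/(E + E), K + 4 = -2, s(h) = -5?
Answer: -8286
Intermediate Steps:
K = -6 (K = -4 - 2 = -6)
y(E, a) = -2 + (-5 + a)/(2*E) (y(E, a) = -2 + (a - 5)/(E + E) = -2 + (-5 + a)/((2*E)) = -2 + (-5 + a)*(1/(2*E)) = -2 + (-5 + a)/(2*E))
p(H, r) = -6 - H
k(z, Y) = (-5 + Y - 4*z)/(2*z)
5524*k(p(0, 1), o(-1)) = 5524*((-5 - 1 - 4*(-6 - 1*0))/(2*(-6 - 1*0))) = 5524*((-5 - 1 - 4*(-6 + 0))/(2*(-6 + 0))) = 5524*((½)*(-5 - 1 - 4*(-6))/(-6)) = 5524*((½)*(-⅙)*(-5 - 1 + 24)) = 5524*((½)*(-⅙)*18) = 5524*(-3/2) = -8286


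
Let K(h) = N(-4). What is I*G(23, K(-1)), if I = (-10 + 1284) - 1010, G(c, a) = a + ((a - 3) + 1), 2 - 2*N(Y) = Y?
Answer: 1056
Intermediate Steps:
N(Y) = 1 - Y/2
K(h) = 3 (K(h) = 1 - ½*(-4) = 1 + 2 = 3)
G(c, a) = -2 + 2*a (G(c, a) = a + ((-3 + a) + 1) = a + (-2 + a) = -2 + 2*a)
I = 264 (I = 1274 - 1010 = 264)
I*G(23, K(-1)) = 264*(-2 + 2*3) = 264*(-2 + 6) = 264*4 = 1056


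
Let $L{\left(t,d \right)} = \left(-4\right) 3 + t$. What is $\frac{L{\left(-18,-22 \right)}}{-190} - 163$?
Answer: $- \frac{3094}{19} \approx -162.84$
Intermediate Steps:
$L{\left(t,d \right)} = -12 + t$
$\frac{L{\left(-18,-22 \right)}}{-190} - 163 = \frac{-12 - 18}{-190} - 163 = \left(-30\right) \left(- \frac{1}{190}\right) - 163 = \frac{3}{19} - 163 = - \frac{3094}{19}$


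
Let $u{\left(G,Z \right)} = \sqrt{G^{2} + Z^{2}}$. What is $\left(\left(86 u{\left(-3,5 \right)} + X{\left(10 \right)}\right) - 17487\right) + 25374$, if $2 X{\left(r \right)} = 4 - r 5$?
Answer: $7864 + 86 \sqrt{34} \approx 8365.5$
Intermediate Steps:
$X{\left(r \right)} = 2 - \frac{5 r}{2}$ ($X{\left(r \right)} = \frac{4 - r 5}{2} = \frac{4 - 5 r}{2} = 2 - \frac{5 r}{2}$)
$\left(\left(86 u{\left(-3,5 \right)} + X{\left(10 \right)}\right) - 17487\right) + 25374 = \left(\left(86 \sqrt{\left(-3\right)^{2} + 5^{2}} + \left(2 - 25\right)\right) - 17487\right) + 25374 = \left(\left(86 \sqrt{9 + 25} + \left(2 - 25\right)\right) - 17487\right) + 25374 = \left(\left(86 \sqrt{34} - 23\right) - 17487\right) + 25374 = \left(\left(-23 + 86 \sqrt{34}\right) - 17487\right) + 25374 = \left(-17510 + 86 \sqrt{34}\right) + 25374 = 7864 + 86 \sqrt{34}$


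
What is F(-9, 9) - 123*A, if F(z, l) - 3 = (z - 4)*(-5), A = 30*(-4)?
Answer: 14828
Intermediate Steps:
A = -120
F(z, l) = 23 - 5*z (F(z, l) = 3 + (z - 4)*(-5) = 3 + (-4 + z)*(-5) = 3 + (20 - 5*z) = 23 - 5*z)
F(-9, 9) - 123*A = (23 - 5*(-9)) - 123*(-120) = (23 + 45) + 14760 = 68 + 14760 = 14828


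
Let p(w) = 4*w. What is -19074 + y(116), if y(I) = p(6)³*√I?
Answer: -19074 + 27648*√29 ≈ 1.2982e+5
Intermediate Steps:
y(I) = 13824*√I (y(I) = (4*6)³*√I = 24³*√I = 13824*√I)
-19074 + y(116) = -19074 + 13824*√116 = -19074 + 13824*(2*√29) = -19074 + 27648*√29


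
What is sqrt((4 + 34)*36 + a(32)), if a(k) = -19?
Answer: sqrt(1349) ≈ 36.729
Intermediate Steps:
sqrt((4 + 34)*36 + a(32)) = sqrt((4 + 34)*36 - 19) = sqrt(38*36 - 19) = sqrt(1368 - 19) = sqrt(1349)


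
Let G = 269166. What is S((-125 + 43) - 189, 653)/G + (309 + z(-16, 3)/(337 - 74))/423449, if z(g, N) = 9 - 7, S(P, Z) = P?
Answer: -8305628923/29976233339442 ≈ -0.00027707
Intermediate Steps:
z(g, N) = 2
S((-125 + 43) - 189, 653)/G + (309 + z(-16, 3)/(337 - 74))/423449 = ((-125 + 43) - 189)/269166 + (309 + 2/(337 - 74))/423449 = (-82 - 189)*(1/269166) + (309 + 2/263)*(1/423449) = -271*1/269166 + (309 + (1/263)*2)*(1/423449) = -271/269166 + (309 + 2/263)*(1/423449) = -271/269166 + (81269/263)*(1/423449) = -271/269166 + 81269/111367087 = -8305628923/29976233339442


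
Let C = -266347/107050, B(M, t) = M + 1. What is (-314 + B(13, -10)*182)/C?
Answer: -239149700/266347 ≈ -897.89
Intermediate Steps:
B(M, t) = 1 + M
C = -266347/107050 (C = -266347*1/107050 = -266347/107050 ≈ -2.4881)
(-314 + B(13, -10)*182)/C = (-314 + (1 + 13)*182)/(-266347/107050) = (-314 + 14*182)*(-107050/266347) = (-314 + 2548)*(-107050/266347) = 2234*(-107050/266347) = -239149700/266347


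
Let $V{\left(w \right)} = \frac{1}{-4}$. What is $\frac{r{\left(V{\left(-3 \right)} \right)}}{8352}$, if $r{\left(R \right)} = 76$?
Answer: $\frac{19}{2088} \approx 0.0090996$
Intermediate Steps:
$V{\left(w \right)} = - \frac{1}{4}$
$\frac{r{\left(V{\left(-3 \right)} \right)}}{8352} = \frac{76}{8352} = 76 \cdot \frac{1}{8352} = \frac{19}{2088}$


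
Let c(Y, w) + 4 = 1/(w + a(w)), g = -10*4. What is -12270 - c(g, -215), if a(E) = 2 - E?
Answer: -24533/2 ≈ -12267.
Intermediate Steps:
g = -40
c(Y, w) = -7/2 (c(Y, w) = -4 + 1/(w + (2 - w)) = -4 + 1/2 = -7/2)
-12270 - c(g, -215) = -12270 - 1*(-7/2) = -12270 + 7/2 = -24533/2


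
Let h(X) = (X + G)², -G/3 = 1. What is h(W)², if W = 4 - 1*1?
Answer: 0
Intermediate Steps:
G = -3 (G = -3*1 = -3)
W = 3 (W = 4 - 1 = 3)
h(X) = (-3 + X)² (h(X) = (X - 3)² = (-3 + X)²)
h(W)² = ((-3 + 3)²)² = (0²)² = 0² = 0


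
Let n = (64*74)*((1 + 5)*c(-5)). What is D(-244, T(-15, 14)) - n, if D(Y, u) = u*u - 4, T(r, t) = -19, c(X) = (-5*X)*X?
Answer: 3552357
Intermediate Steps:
c(X) = -5*X²
D(Y, u) = -4 + u² (D(Y, u) = u² - 4 = -4 + u²)
n = -3552000 (n = (64*74)*((1 + 5)*(-5*(-5)²)) = 4736*(6*(-5*25)) = 4736*(6*(-125)) = 4736*(-750) = -3552000)
D(-244, T(-15, 14)) - n = (-4 + (-19)²) - 1*(-3552000) = (-4 + 361) + 3552000 = 357 + 3552000 = 3552357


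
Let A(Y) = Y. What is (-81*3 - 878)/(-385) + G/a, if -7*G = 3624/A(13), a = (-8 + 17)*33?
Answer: 125117/45045 ≈ 2.7776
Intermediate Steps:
a = 297 (a = 9*33 = 297)
G = -3624/91 (G = -3624/(7*13) = -⅐*3624/13 = -3624/91 ≈ -39.824)
(-81*3 - 878)/(-385) + G/a = (-81*3 - 878)/(-385) - 3624/91/297 = (-243 - 878)*(-1/385) - 3624/91*1/297 = -1121*(-1/385) - 1208/9009 = 1121/385 - 1208/9009 = 125117/45045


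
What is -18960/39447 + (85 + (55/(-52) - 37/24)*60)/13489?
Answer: -54652985/112476546 ≈ -0.48591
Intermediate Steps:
-18960/39447 + (85 + (55/(-52) - 37/24)*60)/13489 = -18960*1/39447 + (85 + (55*(-1/52) - 37*1/24)*60)*(1/13489) = -6320/13149 + (85 + (-55/52 - 37/24)*60)*(1/13489) = -6320/13149 + (85 - 811/312*60)*(1/13489) = -6320/13149 + (85 - 4055/26)*(1/13489) = -6320/13149 - 1845/26*1/13489 = -6320/13149 - 45/8554 = -54652985/112476546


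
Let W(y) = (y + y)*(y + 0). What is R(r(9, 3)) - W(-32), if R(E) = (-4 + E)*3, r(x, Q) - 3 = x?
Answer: -2024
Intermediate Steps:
W(y) = 2*y² (W(y) = (2*y)*y = 2*y²)
r(x, Q) = 3 + x
R(E) = -12 + 3*E
R(r(9, 3)) - W(-32) = (-12 + 3*(3 + 9)) - 2*(-32)² = (-12 + 3*12) - 2*1024 = (-12 + 36) - 1*2048 = 24 - 2048 = -2024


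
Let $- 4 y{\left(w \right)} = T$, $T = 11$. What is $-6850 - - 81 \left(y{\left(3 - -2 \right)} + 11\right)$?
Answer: $- \frac{24727}{4} \approx -6181.8$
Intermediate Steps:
$y{\left(w \right)} = - \frac{11}{4}$ ($y{\left(w \right)} = \left(- \frac{1}{4}\right) 11 = - \frac{11}{4}$)
$-6850 - - 81 \left(y{\left(3 - -2 \right)} + 11\right) = -6850 - - 81 \left(- \frac{11}{4} + 11\right) = -6850 - \left(-81\right) \frac{33}{4} = -6850 - - \frac{2673}{4} = -6850 + \frac{2673}{4} = - \frac{24727}{4}$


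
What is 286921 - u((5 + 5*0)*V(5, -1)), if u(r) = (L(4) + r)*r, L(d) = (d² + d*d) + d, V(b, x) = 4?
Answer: 285801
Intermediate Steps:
L(d) = d + 2*d² (L(d) = (d² + d²) + d = 2*d² + d = d + 2*d²)
u(r) = r*(36 + r) (u(r) = (4*(1 + 2*4) + r)*r = (4*(1 + 8) + r)*r = (4*9 + r)*r = (36 + r)*r = r*(36 + r))
286921 - u((5 + 5*0)*V(5, -1)) = 286921 - (5 + 5*0)*4*(36 + (5 + 5*0)*4) = 286921 - (5 + 0)*4*(36 + (5 + 0)*4) = 286921 - 5*4*(36 + 5*4) = 286921 - 20*(36 + 20) = 286921 - 20*56 = 286921 - 1*1120 = 286921 - 1120 = 285801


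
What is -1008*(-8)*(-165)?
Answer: -1330560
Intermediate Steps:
-1008*(-8)*(-165) = -168*(-48)*(-165) = 8064*(-165) = -1330560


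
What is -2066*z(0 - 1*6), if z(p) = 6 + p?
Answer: 0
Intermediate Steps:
-2066*z(0 - 1*6) = -2066*(6 + (0 - 1*6)) = -2066*(6 + (0 - 6)) = -2066*(6 - 6) = -2066*0 = 0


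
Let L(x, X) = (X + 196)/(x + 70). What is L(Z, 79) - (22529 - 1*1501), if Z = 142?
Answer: -4457661/212 ≈ -21027.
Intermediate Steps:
L(x, X) = (196 + X)/(70 + x)
L(Z, 79) - (22529 - 1*1501) = (196 + 79)/(70 + 142) - (22529 - 1*1501) = 275/212 - (22529 - 1501) = (1/212)*275 - 1*21028 = 275/212 - 21028 = -4457661/212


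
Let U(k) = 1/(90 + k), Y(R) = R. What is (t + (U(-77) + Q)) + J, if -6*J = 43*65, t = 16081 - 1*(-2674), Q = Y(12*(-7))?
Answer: 1420009/78 ≈ 18205.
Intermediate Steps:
Q = -84 (Q = 12*(-7) = -84)
t = 18755 (t = 16081 + 2674 = 18755)
J = -2795/6 (J = -43*65/6 = -⅙*2795 = -2795/6 ≈ -465.83)
(t + (U(-77) + Q)) + J = (18755 + (1/(90 - 77) - 84)) - 2795/6 = (18755 + (1/13 - 84)) - 2795/6 = (18755 - 1091/13) - 2795/6 = 242724/13 - 2795/6 = 1420009/78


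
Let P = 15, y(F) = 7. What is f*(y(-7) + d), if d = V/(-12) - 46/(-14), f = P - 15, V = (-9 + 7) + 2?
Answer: 0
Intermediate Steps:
V = 0 (V = -2 + 2 = 0)
f = 0 (f = 15 - 15 = 0)
d = 23/7 (d = 0/(-12) - 46/(-14) = 0*(-1/12) - 46*(-1/14) = 0 + 23/7 = 23/7 ≈ 3.2857)
f*(y(-7) + d) = 0*(7 + 23/7) = 0*(72/7) = 0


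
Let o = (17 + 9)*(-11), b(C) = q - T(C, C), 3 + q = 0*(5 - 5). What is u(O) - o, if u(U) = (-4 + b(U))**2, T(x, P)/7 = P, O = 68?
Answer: 233575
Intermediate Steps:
T(x, P) = 7*P
q = -3 (q = -3 + 0*(5 - 5) = -3 + 0*0 = -3 + 0 = -3)
b(C) = -3 - 7*C
u(U) = (-7 - 7*U)**2 (u(U) = (-4 + (-3 - 7*U))**2 = (-7 - 7*U)**2)
o = -286 (o = 26*(-11) = -286)
u(O) - o = 49*(1 + 68)**2 - 1*(-286) = 49*69**2 + 286 = 49*4761 + 286 = 233289 + 286 = 233575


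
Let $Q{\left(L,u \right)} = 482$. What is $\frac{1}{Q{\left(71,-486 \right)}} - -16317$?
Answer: $\frac{7864795}{482} \approx 16317.0$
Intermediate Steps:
$\frac{1}{Q{\left(71,-486 \right)}} - -16317 = \frac{1}{482} - -16317 = \frac{1}{482} + \left(-142 + 16459\right) = \frac{1}{482} + 16317 = \frac{7864795}{482}$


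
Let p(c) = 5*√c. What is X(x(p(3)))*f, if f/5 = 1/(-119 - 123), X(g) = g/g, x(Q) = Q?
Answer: -5/242 ≈ -0.020661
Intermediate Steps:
X(g) = 1
f = -5/242 (f = 5/(-119 - 123) = 5/(-242) = 5*(-1/242) = -5/242 ≈ -0.020661)
X(x(p(3)))*f = 1*(-5/242) = -5/242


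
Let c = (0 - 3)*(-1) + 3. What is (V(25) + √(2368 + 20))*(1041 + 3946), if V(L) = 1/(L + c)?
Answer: 4987/31 + 9974*√597 ≈ 2.4386e+5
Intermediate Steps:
c = 6 (c = -3*(-1) + 3 = 3 + 3 = 6)
V(L) = 1/(6 + L) (V(L) = 1/(L + 6) = 1/(6 + L))
(V(25) + √(2368 + 20))*(1041 + 3946) = (1/(6 + 25) + √(2368 + 20))*(1041 + 3946) = (1/31 + √2388)*4987 = (1/31 + 2*√597)*4987 = 4987/31 + 9974*√597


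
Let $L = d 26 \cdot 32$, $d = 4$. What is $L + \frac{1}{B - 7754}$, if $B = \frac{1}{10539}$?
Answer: $\frac{271962169301}{81719405} \approx 3328.0$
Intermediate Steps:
$L = 3328$ ($L = 4 \cdot 26 \cdot 32 = 104 \cdot 32 = 3328$)
$B = \frac{1}{10539} \approx 9.4886 \cdot 10^{-5}$
$L + \frac{1}{B - 7754} = 3328 + \frac{1}{\frac{1}{10539} - 7754} = 3328 + \frac{1}{- \frac{81719405}{10539}} = 3328 - \frac{10539}{81719405} = \frac{271962169301}{81719405}$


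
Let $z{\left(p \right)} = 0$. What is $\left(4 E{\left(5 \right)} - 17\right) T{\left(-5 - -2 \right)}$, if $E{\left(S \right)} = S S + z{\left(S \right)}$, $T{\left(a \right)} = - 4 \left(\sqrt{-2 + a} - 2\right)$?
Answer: $664 - 332 i \sqrt{5} \approx 664.0 - 742.38 i$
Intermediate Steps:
$T{\left(a \right)} = 8 - 4 \sqrt{-2 + a}$ ($T{\left(a \right)} = - 4 \left(-2 + \sqrt{-2 + a}\right) = 8 - 4 \sqrt{-2 + a}$)
$E{\left(S \right)} = S^{2}$ ($E{\left(S \right)} = S S + 0 = S^{2} + 0 = S^{2}$)
$\left(4 E{\left(5 \right)} - 17\right) T{\left(-5 - -2 \right)} = \left(4 \cdot 5^{2} - 17\right) \left(8 - 4 \sqrt{-2 - 3}\right) = \left(4 \cdot 25 - 17\right) \left(8 - 4 \sqrt{-2 + \left(-5 + 2\right)}\right) = \left(100 - 17\right) \left(8 - 4 \sqrt{-2 - 3}\right) = 83 \left(8 - 4 \sqrt{-5}\right) = 83 \left(8 - 4 i \sqrt{5}\right) = 664 - 332 i \sqrt{5}$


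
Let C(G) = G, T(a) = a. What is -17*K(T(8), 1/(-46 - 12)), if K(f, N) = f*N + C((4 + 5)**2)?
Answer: -39865/29 ≈ -1374.7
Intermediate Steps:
K(f, N) = 81 + N*f (K(f, N) = f*N + (4 + 5)**2 = N*f + 9**2 = N*f + 81 = 81 + N*f)
-17*K(T(8), 1/(-46 - 12)) = -17*(81 + 8/(-46 - 12)) = -17*(81 + 8/(-58)) = -17*(81 - 1/58*8) = -17*(81 - 4/29) = -17*2345/29 = -39865/29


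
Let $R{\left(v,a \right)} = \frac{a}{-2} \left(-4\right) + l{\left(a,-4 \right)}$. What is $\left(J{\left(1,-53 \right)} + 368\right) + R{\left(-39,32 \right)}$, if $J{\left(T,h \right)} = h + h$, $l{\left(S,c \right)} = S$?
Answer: $358$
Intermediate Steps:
$J{\left(T,h \right)} = 2 h$
$R{\left(v,a \right)} = 3 a$ ($R{\left(v,a \right)} = \frac{a}{-2} \left(-4\right) + a = a \left(- \frac{1}{2}\right) \left(-4\right) + a = - \frac{a}{2} \left(-4\right) + a = 2 a + a = 3 a$)
$\left(J{\left(1,-53 \right)} + 368\right) + R{\left(-39,32 \right)} = \left(2 \left(-53\right) + 368\right) + 3 \cdot 32 = \left(-106 + 368\right) + 96 = 262 + 96 = 358$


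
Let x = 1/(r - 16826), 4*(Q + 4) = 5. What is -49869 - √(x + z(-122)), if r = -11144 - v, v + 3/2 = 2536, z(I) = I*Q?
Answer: -49869 - √81874070/494 ≈ -49887.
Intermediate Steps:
Q = -11/4 (Q = -4 + (¼)*5 = -4 + 5/4 = -11/4 ≈ -2.7500)
z(I) = -11*I/4 (z(I) = I*(-11/4) = -11*I/4)
v = 5069/2 (v = -3/2 + 2536 = 5069/2 ≈ 2534.5)
r = -27357/2 (r = -11144 - 1*5069/2 = -11144 - 5069/2 = -27357/2 ≈ -13679.)
x = -2/61009 (x = 1/(-27357/2 - 16826) = 1/(-61009/2) = -2/61009 ≈ -3.2782e-5)
-49869 - √(x + z(-122)) = -49869 - √(-2/61009 - 11/4*(-122)) = -49869 - √(-2/61009 + 671/2) = -49869 - √(40937035/122018) = -49869 - √81874070/494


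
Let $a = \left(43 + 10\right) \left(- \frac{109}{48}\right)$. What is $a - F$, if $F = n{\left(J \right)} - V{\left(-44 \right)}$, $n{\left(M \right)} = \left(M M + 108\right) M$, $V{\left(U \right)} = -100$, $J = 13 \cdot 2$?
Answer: $- \frac{989009}{48} \approx -20604.0$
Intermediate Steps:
$J = 26$
$n{\left(M \right)} = M \left(108 + M^{2}\right)$ ($n{\left(M \right)} = \left(M^{2} + 108\right) M = \left(108 + M^{2}\right) M = M \left(108 + M^{2}\right)$)
$F = 20484$ ($F = 26 \left(108 + 26^{2}\right) - -100 = 26 \left(108 + 676\right) + 100 = 26 \cdot 784 + 100 = 20384 + 100 = 20484$)
$a = - \frac{5777}{48}$ ($a = 53 \left(\left(-109\right) \frac{1}{48}\right) = 53 \left(- \frac{109}{48}\right) = - \frac{5777}{48} \approx -120.35$)
$a - F = - \frac{5777}{48} - 20484 = - \frac{989009}{48}$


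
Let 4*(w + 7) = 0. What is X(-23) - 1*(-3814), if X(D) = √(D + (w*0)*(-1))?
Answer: 3814 + I*√23 ≈ 3814.0 + 4.7958*I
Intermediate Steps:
w = -7 (w = -7 + (¼)*0 = -7 + 0 = -7)
X(D) = √D (X(D) = √(D - 7*0*(-1)) = √(D + 0*(-1)) = √(D + 0) = √D)
X(-23) - 1*(-3814) = √(-23) - 1*(-3814) = I*√23 + 3814 = 3814 + I*√23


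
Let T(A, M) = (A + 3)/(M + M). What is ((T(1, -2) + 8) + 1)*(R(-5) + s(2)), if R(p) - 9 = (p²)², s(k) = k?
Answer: 5088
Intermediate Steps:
T(A, M) = (3 + A)/(2*M) (T(A, M) = (3 + A)/((2*M)) = (3 + A)*(1/(2*M)) = (3 + A)/(2*M))
R(p) = 9 + p⁴ (R(p) = 9 + (p²)² = 9 + p⁴)
((T(1, -2) + 8) + 1)*(R(-5) + s(2)) = (((½)*(3 + 1)/(-2) + 8) + 1)*((9 + (-5)⁴) + 2) = (((½)*(-½)*4 + 8) + 1)*((9 + 625) + 2) = ((-1 + 8) + 1)*(634 + 2) = (7 + 1)*636 = 8*636 = 5088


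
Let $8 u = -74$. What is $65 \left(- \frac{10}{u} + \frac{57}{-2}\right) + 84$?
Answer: $- \frac{125669}{74} \approx -1698.2$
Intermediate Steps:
$u = - \frac{37}{4}$ ($u = \frac{1}{8} \left(-74\right) = - \frac{37}{4} \approx -9.25$)
$65 \left(- \frac{10}{u} + \frac{57}{-2}\right) + 84 = 65 \left(- \frac{10}{- \frac{37}{4}} + \frac{57}{-2}\right) + 84 = 65 \left(\left(-10\right) \left(- \frac{4}{37}\right) + 57 \left(- \frac{1}{2}\right)\right) + 84 = 65 \left(\frac{40}{37} - \frac{57}{2}\right) + 84 = 65 \left(- \frac{2029}{74}\right) + 84 = - \frac{131885}{74} + 84 = - \frac{125669}{74}$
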